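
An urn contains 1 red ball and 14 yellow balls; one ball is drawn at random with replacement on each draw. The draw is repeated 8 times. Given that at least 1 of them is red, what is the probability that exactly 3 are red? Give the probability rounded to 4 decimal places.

X ~ Binomial(8, 0.066667). Want P(X=3 | X≥1) = P(X=3) / P(X≥1).
P(X=3) = C(8,3)·0.066667^3·0.933333^5 = 0.011752
P(X≥1) = 1 − 0.575830 = 0.424170
Ratio = 0.011752 / 0.424170 = 0.027705

0.0277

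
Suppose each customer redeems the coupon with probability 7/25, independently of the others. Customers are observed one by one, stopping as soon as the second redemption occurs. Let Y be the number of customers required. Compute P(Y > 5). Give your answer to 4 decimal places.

0.5697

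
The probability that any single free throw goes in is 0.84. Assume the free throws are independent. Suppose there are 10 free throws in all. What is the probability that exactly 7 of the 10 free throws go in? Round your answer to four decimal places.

X ~ Binomial(n=10, p=0.84).
P(X=7) = C(10,7) · p^7 · (1−p)^3
= 120 · 0.29509 · 0.004096 = 0.145043

0.1450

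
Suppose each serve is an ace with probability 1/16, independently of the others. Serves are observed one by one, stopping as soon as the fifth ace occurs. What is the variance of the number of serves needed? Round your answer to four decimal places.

1200.0000

Y = total serves until the fifth success; negative binomial with r=5, p=0.0625.
Var(Y) = r(1−p)/p² = 5·0.9375 / 0.0625² = 1200.000000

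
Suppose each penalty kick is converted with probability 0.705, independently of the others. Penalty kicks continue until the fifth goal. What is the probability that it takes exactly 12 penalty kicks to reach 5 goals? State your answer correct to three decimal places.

Y = trial on which the fifth success occurs; negative binomial, r=5, p=0.705.
P(Y=12) = C(11,4) · p^5 · (1−p)^7
= 330 · 0.17416 · 0.00019443 = 0.01117

0.011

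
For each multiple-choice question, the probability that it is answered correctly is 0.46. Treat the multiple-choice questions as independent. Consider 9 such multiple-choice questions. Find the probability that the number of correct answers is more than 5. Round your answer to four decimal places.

0.1817

X ~ Binomial(9, 0.46); P(X ≥ 6) = Σ C(9,k) p^k (1−p)^(9−k) over k:
  k=6: C(9,6)·0.46^6·0.54^3 = 0.125316
  k=7: C(9,7)·0.46^7·0.54^2 = 0.045750
  k=8: C(9,8)·0.46^8·0.54^1 = 0.009743
  k=9: C(9,9)·0.46^9·0.54^0 = 0.000922
Total = 0.181732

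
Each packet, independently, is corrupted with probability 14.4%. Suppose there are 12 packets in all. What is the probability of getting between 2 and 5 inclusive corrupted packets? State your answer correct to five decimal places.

0.52904

X ~ Binomial(12, 0.144); P(2 ≤ X ≤ 5) = Σ C(12,k) p^k (1−p)^(12−k) over k:
  k=2: C(12,2)·0.144^2·0.856^10 = 0.2890724
  k=3: C(12,3)·0.144^3·0.856^9 = 0.1620966
  k=4: C(12,4)·0.144^4·0.856^8 = 0.0613543
  k=5: C(12,5)·0.144^5·0.856^7 = 0.0165141
Total = 0.5290374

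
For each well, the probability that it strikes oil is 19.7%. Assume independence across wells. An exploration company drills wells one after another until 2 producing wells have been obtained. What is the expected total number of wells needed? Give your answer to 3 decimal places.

Y = total wells until the second success; negative binomial with r=2, p=0.197.
E[Y] = r / p = 2 / 0.197 = 10.15228

10.152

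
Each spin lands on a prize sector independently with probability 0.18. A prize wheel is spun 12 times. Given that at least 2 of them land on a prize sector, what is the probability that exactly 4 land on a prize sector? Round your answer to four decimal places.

X ~ Binomial(12, 0.18). Want P(X=4 | X≥2) = P(X=4) / P(X≥2).
P(X=4) = C(12,4)·0.18^4·0.82^8 = 0.106220
P(X≥2) = 1 − 0.092420 − 0.243448 = 0.664132
Ratio = 0.106220 / 0.664132 = 0.159938

0.1599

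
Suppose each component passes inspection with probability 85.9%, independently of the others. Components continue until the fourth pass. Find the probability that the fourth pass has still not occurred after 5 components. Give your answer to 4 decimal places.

Needing more than 5 components ⇔ fewer than 4 successes in the first 5. With X ~ Binomial(5, 0.859), P(Y > 5) = P(X ≤ 3).
  k=0: C(5,0)·0.859^0·0.141^5 = 0.000056
  k=1: C(5,1)·0.859^1·0.141^4 = 0.001698
  k=2: C(5,2)·0.859^2·0.141^3 = 0.020684
  k=3: C(5,3)·0.859^3·0.141^2 = 0.126014
P(X ≤ 3) = 0.148451

0.1485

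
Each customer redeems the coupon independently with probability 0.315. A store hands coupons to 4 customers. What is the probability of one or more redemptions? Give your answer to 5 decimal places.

0.77983

P(at least one) = 1 − P(none) = 1 − (1 − 0.315)^4
= 1 − 0.2201721 = 0.7798279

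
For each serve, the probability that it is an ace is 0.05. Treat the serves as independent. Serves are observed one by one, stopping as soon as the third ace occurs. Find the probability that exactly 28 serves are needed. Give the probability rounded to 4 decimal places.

0.0122

Y = trial on which the third success occurs; negative binomial, r=3, p=0.05.
P(Y=28) = C(27,2) · p^3 · (1−p)^25
= 351 · 0.000125 · 0.27739 = 0.012170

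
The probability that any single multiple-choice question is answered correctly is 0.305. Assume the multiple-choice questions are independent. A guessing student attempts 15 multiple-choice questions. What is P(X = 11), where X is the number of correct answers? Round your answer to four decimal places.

X ~ Binomial(n=15, p=0.305).
P(X=11) = C(15,11) · p^11 · (1−p)^4
= 1365 · 2.1247e-06 · 0.23331 = 0.000677

0.0007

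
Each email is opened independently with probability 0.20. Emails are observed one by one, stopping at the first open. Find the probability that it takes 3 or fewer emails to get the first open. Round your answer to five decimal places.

Y = number of emails to the first success; geometric, p = 0.20.
P(Y ≤ 3) = 1 − (1−p)^3 = 1 − 0.5120000 = 0.4880000

0.48800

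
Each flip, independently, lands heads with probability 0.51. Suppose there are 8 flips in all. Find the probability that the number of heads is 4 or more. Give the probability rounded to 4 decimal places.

X ~ Binomial(8, 0.51); P(X ≥ 4) = Σ C(8,k) p^k (1−p)^(8−k) over k:
  k=4: C(8,4)·0.51^4·0.49^4 = 0.273000
  k=5: C(8,5)·0.51^5·0.49^3 = 0.227315
  k=6: C(8,6)·0.51^6·0.49^2 = 0.118296
  k=7: C(8,7)·0.51^7·0.49^1 = 0.035178
  k=8: C(8,8)·0.51^8·0.49^0 = 0.004577
Total = 0.658366

0.6584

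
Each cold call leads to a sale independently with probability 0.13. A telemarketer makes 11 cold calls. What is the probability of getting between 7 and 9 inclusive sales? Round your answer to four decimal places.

0.0001

X ~ Binomial(11, 0.13); P(7 ≤ X ≤ 9) = Σ C(11,k) p^k (1−p)^(11−k) over k:
  k=7: C(11,7)·0.13^7·0.87^4 = 0.000119
  k=8: C(11,8)·0.13^8·0.87^3 = 0.000009
  k=9: C(11,9)·0.13^9·0.87^2 = 0.000000
Total = 0.000128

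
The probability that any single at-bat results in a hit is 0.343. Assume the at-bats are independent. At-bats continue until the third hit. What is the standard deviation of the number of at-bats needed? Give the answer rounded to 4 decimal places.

Y = total at-bats until the third success; negative binomial with r=3, p=0.343.
SD(Y) = √[r(1−p)/p²] = √(16.753224) = 4.093070

4.0931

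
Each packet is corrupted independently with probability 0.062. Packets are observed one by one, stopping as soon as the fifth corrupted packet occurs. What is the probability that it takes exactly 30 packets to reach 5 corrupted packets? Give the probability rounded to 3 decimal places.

0.004

Y = trial on which the fifth success occurs; negative binomial, r=5, p=0.062.
P(Y=30) = C(29,4) · p^5 · (1−p)^25
= 23751 · 9.1613e-07 · 0.20187 = 0.00439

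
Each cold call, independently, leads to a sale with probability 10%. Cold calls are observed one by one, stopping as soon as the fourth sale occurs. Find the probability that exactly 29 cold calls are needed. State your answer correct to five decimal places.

0.02352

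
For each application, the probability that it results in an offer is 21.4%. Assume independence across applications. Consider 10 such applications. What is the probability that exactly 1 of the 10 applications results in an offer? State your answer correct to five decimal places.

X ~ Binomial(n=10, p=0.214).
P(X=1) = C(10,1) · p^1 · (1−p)^9
= 10 · 0.214 · 0.1145 = 0.2450285

0.24503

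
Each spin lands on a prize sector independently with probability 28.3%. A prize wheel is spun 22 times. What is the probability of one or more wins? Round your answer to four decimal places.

P(at least one) = 1 − P(none) = 1 − (1 − 0.283)^22
= 1 − 0.000663 = 0.999337

0.9993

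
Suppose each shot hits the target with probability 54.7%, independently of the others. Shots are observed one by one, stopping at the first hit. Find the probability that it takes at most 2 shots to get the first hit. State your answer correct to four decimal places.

0.7948

Y = number of shots to the first success; geometric, p = 0.547.
P(Y ≤ 2) = 1 − (1−p)^2 = 1 − 0.205209 = 0.794791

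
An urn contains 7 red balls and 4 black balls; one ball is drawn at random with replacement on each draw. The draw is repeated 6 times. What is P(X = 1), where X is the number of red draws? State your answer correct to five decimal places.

X ~ Binomial(n=6, p=0.636364).
P(X=1) = C(6,1) · p^1 · (1−p)^5
= 6 · 0.63636 · 0.0063582 = 0.0242769

0.02428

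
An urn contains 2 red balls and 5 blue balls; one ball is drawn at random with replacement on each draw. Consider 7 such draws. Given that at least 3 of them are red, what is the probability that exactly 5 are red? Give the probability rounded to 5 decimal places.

X ~ Binomial(7, 0.285714). Want P(X=5 | X≥3) = P(X=5) / P(X≥3).
P(X=5) = C(7,5)·0.285714^5·0.714286^2 = 0.0203997
P(X≥3) = 1 − 0.0948645 − 0.2656206 − 0.3187447 = 0.3207701
Ratio = 0.0203997 / 0.3207701 = 0.0635959

0.06360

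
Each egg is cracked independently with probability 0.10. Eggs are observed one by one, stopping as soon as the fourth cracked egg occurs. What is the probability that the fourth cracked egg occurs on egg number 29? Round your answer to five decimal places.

0.02352

Y = trial on which the fourth success occurs; negative binomial, r=4, p=0.10.
P(Y=29) = C(28,3) · p^4 · (1−p)^25
= 3276 · 0.0001 · 0.07179 = 0.0235183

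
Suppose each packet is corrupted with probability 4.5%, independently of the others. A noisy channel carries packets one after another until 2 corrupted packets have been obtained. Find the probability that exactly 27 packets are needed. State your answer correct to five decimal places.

Y = trial on which the second success occurs; negative binomial, r=2, p=0.045.
P(Y=27) = C(26,1) · p^2 · (1−p)^25
= 26 · 0.002025 · 0.31629 = 0.0166526

0.01665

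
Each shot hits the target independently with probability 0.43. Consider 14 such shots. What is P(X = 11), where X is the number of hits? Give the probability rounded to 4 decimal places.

0.0063

X ~ Binomial(n=14, p=0.43).
P(X=11) = C(14,11) · p^11 · (1−p)^3
= 364 · 9.2929e-05 · 0.18519 = 0.006264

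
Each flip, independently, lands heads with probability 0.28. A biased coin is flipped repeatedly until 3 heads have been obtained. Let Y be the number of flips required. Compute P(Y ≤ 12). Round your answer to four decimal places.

0.6963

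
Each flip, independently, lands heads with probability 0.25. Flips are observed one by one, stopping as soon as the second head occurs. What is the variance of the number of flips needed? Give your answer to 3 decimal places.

24.000

Y = total flips until the second success; negative binomial with r=2, p=0.25.
Var(Y) = r(1−p)/p² = 2·0.75 / 0.25² = 24.00000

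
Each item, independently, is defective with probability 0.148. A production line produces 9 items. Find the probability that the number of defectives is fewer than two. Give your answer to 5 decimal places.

0.60641

X ~ Binomial(9, 0.148); P(X ≤ 1) = Σ C(9,k) p^k (1−p)^(9−k) over k:
  k=0: C(9,0)·0.148^0·0.852^9 = 0.2365682
  k=1: C(9,1)·0.148^1·0.852^8 = 0.3698460
Total = 0.6064142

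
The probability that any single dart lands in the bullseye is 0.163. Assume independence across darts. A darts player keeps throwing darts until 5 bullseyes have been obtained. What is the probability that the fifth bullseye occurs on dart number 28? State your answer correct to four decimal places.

0.0337

Y = trial on which the fifth success occurs; negative binomial, r=5, p=0.163.
P(Y=28) = C(27,4) · p^5 · (1−p)^23
= 17550 · 0.00011506 · 0.016699 = 0.033721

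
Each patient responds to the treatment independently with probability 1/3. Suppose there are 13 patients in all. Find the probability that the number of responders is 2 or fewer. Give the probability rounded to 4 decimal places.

X ~ Binomial(13, 0.333333); P(X ≤ 2) = Σ C(13,k) p^k (1−p)^(13−k) over k:
  k=0: C(13,0)·0.333333^0·0.666667^13 = 0.005138
  k=1: C(13,1)·0.333333^1·0.666667^12 = 0.033399
  k=2: C(13,2)·0.333333^2·0.666667^11 = 0.100196
Total = 0.138732

0.1387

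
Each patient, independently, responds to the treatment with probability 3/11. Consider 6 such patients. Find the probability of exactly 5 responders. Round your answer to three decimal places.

0.007

X ~ Binomial(n=6, p=0.272727).
P(X=5) = C(6,5) · p^5 · (1−p)^1
= 6 · 0.0015088 · 0.72727 = 0.00658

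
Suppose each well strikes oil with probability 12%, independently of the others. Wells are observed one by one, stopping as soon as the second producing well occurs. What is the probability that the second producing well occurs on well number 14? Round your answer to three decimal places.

Y = trial on which the second success occurs; negative binomial, r=2, p=0.12.
P(Y=14) = C(13,1) · p^2 · (1−p)^12
= 13 · 0.0144 · 0.21567 = 0.04037

0.040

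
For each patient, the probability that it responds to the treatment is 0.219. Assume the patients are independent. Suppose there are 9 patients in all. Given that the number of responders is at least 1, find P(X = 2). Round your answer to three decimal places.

0.343

X ~ Binomial(9, 0.219). Want P(X=2 | X≥1) = P(X=2) / P(X≥1).
P(X=2) = C(9,2)·0.219^2·0.781^7 = 0.30602
P(X≥1) = 1 − 0.10811 = 0.89189
Ratio = 0.30602 / 0.89189 = 0.34311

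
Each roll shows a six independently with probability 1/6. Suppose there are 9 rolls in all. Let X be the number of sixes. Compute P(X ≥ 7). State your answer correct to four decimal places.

X ~ Binomial(9, 0.166667); P(X ≥ 7) = Σ C(9,k) p^k (1−p)^(9−k) over k:
  k=7: C(9,7)·0.166667^7·0.833333^2 = 0.000089
  k=8: C(9,8)·0.166667^8·0.833333^1 = 0.000004
  k=9: C(9,9)·0.166667^9·0.833333^0 = 0.000000
Total = 0.000094

0.0001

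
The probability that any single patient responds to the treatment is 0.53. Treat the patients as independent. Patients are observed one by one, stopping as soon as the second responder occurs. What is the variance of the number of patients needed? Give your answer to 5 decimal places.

3.34639

Y = total patients until the second success; negative binomial with r=2, p=0.53.
Var(Y) = r(1−p)/p² = 2·0.47 / 0.53² = 3.3463866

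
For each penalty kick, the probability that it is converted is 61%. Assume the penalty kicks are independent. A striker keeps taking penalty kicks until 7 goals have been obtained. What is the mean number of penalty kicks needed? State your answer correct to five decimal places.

Y = total penalty kicks until the seventh success; negative binomial with r=7, p=0.61.
E[Y] = r / p = 7 / 0.61 = 11.4754098

11.47541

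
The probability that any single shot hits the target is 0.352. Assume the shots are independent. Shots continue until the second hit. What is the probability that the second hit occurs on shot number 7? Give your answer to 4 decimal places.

0.0849

Y = trial on which the second success occurs; negative binomial, r=2, p=0.352.
P(Y=7) = C(6,1) · p^2 · (1−p)^5
= 6 · 0.1239 · 0.11425 = 0.084940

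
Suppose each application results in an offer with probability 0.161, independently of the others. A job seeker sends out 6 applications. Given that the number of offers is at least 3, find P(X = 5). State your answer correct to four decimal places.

0.0096

X ~ Binomial(6, 0.161). Want P(X=5 | X≥3) = P(X=5) / P(X≥3).
P(X=5) = C(6,5)·0.161^5·0.839^1 = 0.000545
P(X≥3) = 1 − 0.348796 − 0.401594 − 0.192660 = 0.056950
Ratio = 0.000545 / 0.056950 = 0.009562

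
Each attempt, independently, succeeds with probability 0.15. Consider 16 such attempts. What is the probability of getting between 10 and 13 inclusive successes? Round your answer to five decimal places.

X ~ Binomial(16, 0.15); P(10 ≤ X ≤ 13) = Σ C(16,k) p^k (1−p)^(16−k) over k:
  k=10: C(16,10)·0.15^10·0.85^6 = 0.0000174
  k=11: C(16,11)·0.15^11·0.85^5 = 0.0000017
  k=12: C(16,12)·0.15^12·0.85^4 = 0.0000001
  k=13: C(16,13)·0.15^13·0.85^3 = 0.0000000
Total = 0.0000192

0.00002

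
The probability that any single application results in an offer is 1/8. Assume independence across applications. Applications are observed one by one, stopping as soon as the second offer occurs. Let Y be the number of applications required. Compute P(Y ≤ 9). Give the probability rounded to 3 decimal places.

0.313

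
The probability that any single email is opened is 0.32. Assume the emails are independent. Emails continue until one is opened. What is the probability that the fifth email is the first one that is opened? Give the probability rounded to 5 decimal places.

Geometric (trials to first success), p = 0.32.
P(Y = 5) = (1−p)^4 · p = 0.21381 · 0.32 = 0.0684204

0.06842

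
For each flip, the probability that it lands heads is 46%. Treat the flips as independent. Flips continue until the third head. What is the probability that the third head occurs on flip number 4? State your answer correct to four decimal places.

0.1577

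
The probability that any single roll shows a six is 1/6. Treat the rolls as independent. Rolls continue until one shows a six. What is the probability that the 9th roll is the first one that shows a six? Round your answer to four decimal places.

0.0388

Geometric (trials to first success), p = 0.166667.
P(Y = 9) = (1−p)^8 · p = 0.23257 · 0.166667 = 0.038761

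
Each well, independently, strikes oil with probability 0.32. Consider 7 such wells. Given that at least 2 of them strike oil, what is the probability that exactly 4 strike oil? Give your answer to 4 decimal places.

0.1622

X ~ Binomial(7, 0.32). Want P(X=4 | X≥2) = P(X=4) / P(X≥2).
P(X=4) = C(7,4)·0.32^4·0.68^3 = 0.115397
P(X≥2) = 1 − 0.067230 − 0.221463 = 0.711307
Ratio = 0.115397 / 0.711307 = 0.162232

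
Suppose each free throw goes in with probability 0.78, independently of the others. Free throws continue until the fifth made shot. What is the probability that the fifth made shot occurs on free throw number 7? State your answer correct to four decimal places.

0.2096

Y = trial on which the fifth success occurs; negative binomial, r=5, p=0.78.
P(Y=7) = C(6,4) · p^5 · (1−p)^2
= 15 · 0.28872 · 0.0484 = 0.209609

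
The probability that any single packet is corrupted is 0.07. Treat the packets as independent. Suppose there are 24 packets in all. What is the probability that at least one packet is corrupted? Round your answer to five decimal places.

0.82478

P(at least one) = 1 − P(none) = 1 − (1 − 0.07)^24
= 1 − 0.1752229 = 0.8247771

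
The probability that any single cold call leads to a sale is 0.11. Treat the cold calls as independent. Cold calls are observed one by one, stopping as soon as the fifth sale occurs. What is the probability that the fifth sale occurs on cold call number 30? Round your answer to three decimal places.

0.021

Y = trial on which the fifth success occurs; negative binomial, r=5, p=0.11.
P(Y=30) = C(29,4) · p^5 · (1−p)^25
= 23751 · 1.6105e-05 · 0.054294 = 0.02077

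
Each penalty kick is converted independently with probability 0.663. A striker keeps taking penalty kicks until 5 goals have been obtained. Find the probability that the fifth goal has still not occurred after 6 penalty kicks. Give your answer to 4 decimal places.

Needing more than 6 penalty kicks ⇔ fewer than 5 successes in the first 6. With X ~ Binomial(6, 0.663), P(Y > 6) = P(X ≤ 4).
  k=0: C(6,0)·0.663^0·0.337^6 = 0.001465
  k=1: C(6,1)·0.663^1·0.337^5 = 0.017291
  k=2: C(6,2)·0.663^2·0.337^4 = 0.085043
  k=3: C(6,3)·0.663^3·0.337^3 = 0.223080
  k=4: C(6,4)·0.663^4·0.337^2 = 0.329159
P(X ≤ 4) = 0.656037

0.6560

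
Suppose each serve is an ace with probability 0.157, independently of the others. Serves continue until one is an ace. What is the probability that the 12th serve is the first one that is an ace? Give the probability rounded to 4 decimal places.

0.0240

Geometric (trials to first success), p = 0.157.
P(Y = 12) = (1−p)^11 · p = 0.15279 · 0.157 = 0.023988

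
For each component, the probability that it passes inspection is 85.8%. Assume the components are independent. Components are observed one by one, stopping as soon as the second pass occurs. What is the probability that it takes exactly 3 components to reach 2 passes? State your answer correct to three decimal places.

Y = trial on which the second success occurs; negative binomial, r=2, p=0.858.
P(Y=3) = C(2,1) · p^2 · (1−p)^1
= 2 · 0.73616 · 0.142 = 0.20907

0.209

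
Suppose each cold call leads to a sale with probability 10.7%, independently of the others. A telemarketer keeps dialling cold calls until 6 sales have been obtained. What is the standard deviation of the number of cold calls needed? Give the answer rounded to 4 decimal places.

Y = total cold calls until the sixth success; negative binomial with r=6, p=0.107.
SD(Y) = √[r(1−p)/p²] = √(467.988471) = 21.633041

21.6330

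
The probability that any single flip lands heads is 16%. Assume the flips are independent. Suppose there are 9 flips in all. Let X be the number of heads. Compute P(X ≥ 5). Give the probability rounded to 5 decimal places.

X ~ Binomial(9, 0.16); P(X ≥ 5) = Σ C(9,k) p^k (1−p)^(9−k) over k:
  k=5: C(9,5)·0.16^5·0.84^4 = 0.0065779
  k=6: C(9,6)·0.16^6·0.84^3 = 0.0008353
  k=7: C(9,7)·0.16^7·0.84^2 = 0.0000682
  k=8: C(9,8)·0.16^8·0.84^1 = 0.0000032
  k=9: C(9,9)·0.16^9·0.84^0 = 0.0000001
Total = 0.0074847

0.00748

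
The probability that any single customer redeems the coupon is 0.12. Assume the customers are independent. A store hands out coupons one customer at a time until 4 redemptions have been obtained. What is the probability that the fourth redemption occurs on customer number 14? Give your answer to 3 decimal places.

Y = trial on which the fourth success occurs; negative binomial, r=4, p=0.12.
P(Y=14) = C(13,3) · p^4 · (1−p)^10
= 286 · 0.00020736 · 0.2785 = 0.01652

0.017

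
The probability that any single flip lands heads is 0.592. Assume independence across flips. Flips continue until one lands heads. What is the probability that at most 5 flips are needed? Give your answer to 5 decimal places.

0.98869

Y = number of flips to the first success; geometric, p = 0.592.
P(Y ≤ 5) = 1 − (1−p)^5 = 1 − 0.0113058 = 0.9886942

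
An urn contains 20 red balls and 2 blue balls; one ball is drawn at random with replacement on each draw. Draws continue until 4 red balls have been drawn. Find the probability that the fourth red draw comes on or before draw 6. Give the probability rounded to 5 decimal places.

Finishing within 6 draws ⇔ at least 4 successes in the first 6. With X ~ Binomial(6, 0.909091), P(Y ≤ 6) = 1 − P(X ≤ 3).
  k=0: C(6,0)·0.909091^0·0.090909^6 = 0.0000006
  k=1: C(6,1)·0.909091^1·0.090909^5 = 0.0000339
  k=2: C(6,2)·0.909091^2·0.090909^4 = 0.0008467
  k=3: C(6,3)·0.909091^3·0.090909^3 = 0.0112895
1 − 0.0121706 = 0.9878294

0.98783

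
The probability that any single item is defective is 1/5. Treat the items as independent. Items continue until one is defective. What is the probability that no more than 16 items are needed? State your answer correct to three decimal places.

Y = number of items to the first success; geometric, p = 0.20.
P(Y ≤ 16) = 1 − (1−p)^16 = 1 − 0.02815 = 0.97185

0.972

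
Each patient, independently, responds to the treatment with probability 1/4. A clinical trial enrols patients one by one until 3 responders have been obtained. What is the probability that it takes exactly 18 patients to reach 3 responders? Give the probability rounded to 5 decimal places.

Y = trial on which the third success occurs; negative binomial, r=3, p=0.25.
P(Y=18) = C(17,2) · p^3 · (1−p)^15
= 136 · 0.015625 · 0.013363 = 0.0283974

0.02840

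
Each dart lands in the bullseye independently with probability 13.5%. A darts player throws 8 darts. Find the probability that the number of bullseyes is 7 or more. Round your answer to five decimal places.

0.00001

X ~ Binomial(8, 0.135); P(X ≥ 7) = Σ C(8,k) p^k (1−p)^(8−k) over k:
  k=7: C(8,7)·0.135^7·0.865^1 = 0.0000057
  k=8: C(8,8)·0.135^8·0.865^0 = 0.0000001
Total = 0.0000058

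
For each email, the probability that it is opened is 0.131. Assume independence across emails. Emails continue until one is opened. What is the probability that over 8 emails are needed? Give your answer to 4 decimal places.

Y = number of emails to the first success; geometric, p = 0.131.
P(Y > 8) = P(first 8 all fail) = (1−p)^8 = 0.325206

0.3252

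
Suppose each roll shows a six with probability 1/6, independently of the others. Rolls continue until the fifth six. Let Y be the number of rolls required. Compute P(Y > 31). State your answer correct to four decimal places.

Needing more than 31 rolls ⇔ fewer than 5 successes in the first 31. With X ~ Binomial(31, 0.166667), P(Y > 31) = P(X ≤ 4).
  k=0: C(31,0)·0.166667^0·0.833333^31 = 0.003511
  k=1: C(31,1)·0.166667^1·0.833333^30 = 0.021766
  k=2: C(31,2)·0.166667^2·0.833333^29 = 0.065297
  k=3: C(31,3)·0.166667^3·0.833333^28 = 0.126241
  k=4: C(31,4)·0.166667^4·0.833333^27 = 0.176738
P(X ≤ 4) = 0.393552

0.3936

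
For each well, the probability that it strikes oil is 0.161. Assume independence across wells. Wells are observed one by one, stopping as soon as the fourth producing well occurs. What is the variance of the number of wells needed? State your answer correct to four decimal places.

Y = total wells until the fourth success; negative binomial with r=4, p=0.161.
Var(Y) = r(1−p)/p² = 4·0.839 / 0.161² = 129.470314

129.4703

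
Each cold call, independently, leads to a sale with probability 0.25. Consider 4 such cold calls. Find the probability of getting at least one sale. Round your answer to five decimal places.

0.68359

P(at least one) = 1 − P(none) = 1 − (1 − 0.25)^4
= 1 − 0.3164062 = 0.6835938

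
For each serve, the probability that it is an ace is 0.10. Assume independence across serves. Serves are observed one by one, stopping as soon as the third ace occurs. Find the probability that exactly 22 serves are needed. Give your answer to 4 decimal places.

Y = trial on which the third success occurs; negative binomial, r=3, p=0.10.
P(Y=22) = C(21,2) · p^3 · (1−p)^19
= 210 · 0.001 · 0.13509 = 0.028368

0.0284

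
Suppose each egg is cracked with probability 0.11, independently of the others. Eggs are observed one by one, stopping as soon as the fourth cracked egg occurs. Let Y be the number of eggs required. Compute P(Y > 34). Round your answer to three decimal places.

0.477

Needing more than 34 eggs ⇔ fewer than 4 successes in the first 34. With X ~ Binomial(34, 0.11), P(Y > 34) = P(X ≤ 3).
  k=0: C(34,0)·0.11^0·0.89^34 = 0.01902
  k=1: C(34,1)·0.11^1·0.89^33 = 0.07994
  k=2: C(34,2)·0.11^2·0.89^32 = 0.16302
  k=3: C(34,3)·0.11^3·0.89^31 = 0.21491
P(X ≤ 3) = 0.47688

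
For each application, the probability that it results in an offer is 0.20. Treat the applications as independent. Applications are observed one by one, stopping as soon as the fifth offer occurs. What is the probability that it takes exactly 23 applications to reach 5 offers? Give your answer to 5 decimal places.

0.04217

Y = trial on which the fifth success occurs; negative binomial, r=5, p=0.20.
P(Y=23) = C(22,4) · p^5 · (1−p)^18
= 7315 · 0.00032 · 0.018014 = 0.0421681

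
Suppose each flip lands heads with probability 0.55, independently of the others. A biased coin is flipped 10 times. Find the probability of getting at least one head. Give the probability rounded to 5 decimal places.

P(at least one) = 1 − P(none) = 1 − (1 − 0.55)^10
= 1 − 0.0003405 = 0.9996595

0.99966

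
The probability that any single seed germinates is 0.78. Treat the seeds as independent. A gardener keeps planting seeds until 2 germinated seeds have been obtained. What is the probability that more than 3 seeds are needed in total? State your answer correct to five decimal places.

0.12390

Needing more than 3 seeds ⇔ fewer than 2 successes in the first 3. With X ~ Binomial(3, 0.78), P(Y > 3) = P(X ≤ 1).
  k=0: C(3,0)·0.78^0·0.22^3 = 0.0106480
  k=1: C(3,1)·0.78^1·0.22^2 = 0.1132560
P(X ≤ 1) = 0.1239040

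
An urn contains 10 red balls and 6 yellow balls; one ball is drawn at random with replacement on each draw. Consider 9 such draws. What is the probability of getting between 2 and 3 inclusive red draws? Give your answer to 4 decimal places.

0.0717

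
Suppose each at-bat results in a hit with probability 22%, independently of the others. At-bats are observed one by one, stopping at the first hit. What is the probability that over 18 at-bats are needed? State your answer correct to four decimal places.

0.0114

Y = number of at-bats to the first success; geometric, p = 0.22.
P(Y > 18) = P(first 18 all fail) = (1−p)^18 = 0.011421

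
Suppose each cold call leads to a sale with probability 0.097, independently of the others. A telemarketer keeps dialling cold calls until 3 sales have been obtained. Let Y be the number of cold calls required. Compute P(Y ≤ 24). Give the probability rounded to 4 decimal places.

Finishing within 24 cold calls ⇔ at least 3 successes in the first 24. With X ~ Binomial(24, 0.097), P(Y ≤ 24) = 1 − P(X ≤ 2).
  k=0: C(24,0)·0.097^0·0.903^24 = 0.086398
  k=1: C(24,1)·0.097^1·0.903^23 = 0.222742
  k=2: C(24,2)·0.097^2·0.903^22 = 0.275159
1 − 0.584299 = 0.415701

0.4157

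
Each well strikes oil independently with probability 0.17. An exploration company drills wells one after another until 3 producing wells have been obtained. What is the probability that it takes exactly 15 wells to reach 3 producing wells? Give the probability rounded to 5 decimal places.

Y = trial on which the third success occurs; negative binomial, r=3, p=0.17.
P(Y=15) = C(14,2) · p^3 · (1−p)^12
= 91 · 0.004913 · 0.10689 = 0.0477887

0.04779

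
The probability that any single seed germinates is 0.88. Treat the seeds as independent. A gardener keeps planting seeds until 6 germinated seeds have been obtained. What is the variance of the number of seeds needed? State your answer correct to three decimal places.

Y = total seeds until the sixth success; negative binomial with r=6, p=0.88.
Var(Y) = r(1−p)/p² = 6·0.12 / 0.88² = 0.92975

0.930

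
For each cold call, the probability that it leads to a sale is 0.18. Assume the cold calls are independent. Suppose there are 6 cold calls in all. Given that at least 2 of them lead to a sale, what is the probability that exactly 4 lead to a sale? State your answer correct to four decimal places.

0.0358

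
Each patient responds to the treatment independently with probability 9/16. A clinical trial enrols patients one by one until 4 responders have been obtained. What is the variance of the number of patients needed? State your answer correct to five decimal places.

Y = total patients until the fourth success; negative binomial with r=4, p=0.5625.
Var(Y) = r(1−p)/p² = 4·0.4375 / 0.5625² = 5.5308642

5.53086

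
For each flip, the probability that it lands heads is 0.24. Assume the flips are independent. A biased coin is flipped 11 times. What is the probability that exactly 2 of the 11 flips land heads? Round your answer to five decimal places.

0.26798

X ~ Binomial(n=11, p=0.24).
P(X=2) = C(11,2) · p^2 · (1−p)^9
= 55 · 0.0576 · 0.084591 = 0.2679832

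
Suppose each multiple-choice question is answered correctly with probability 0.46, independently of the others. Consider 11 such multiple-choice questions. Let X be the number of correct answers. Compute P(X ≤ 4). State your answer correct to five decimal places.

X ~ Binomial(11, 0.46); P(X ≤ 4) = Σ C(11,k) p^k (1−p)^(11−k) over k:
  k=0: C(11,0)·0.46^0·0.54^11 = 0.0011385
  k=1: C(11,1)·0.46^1·0.54^10 = 0.0106681
  k=2: C(11,2)·0.46^2·0.54^9 = 0.0454383
  k=3: C(11,3)·0.46^3·0.54^8 = 0.1161201
  k=4: C(11,4)·0.46^4·0.54^7 = 0.1978343
Total = 0.3711994

0.37120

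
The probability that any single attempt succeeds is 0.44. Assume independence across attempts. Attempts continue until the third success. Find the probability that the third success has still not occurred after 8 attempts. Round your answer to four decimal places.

0.2376

Needing more than 8 attempts ⇔ fewer than 3 successes in the first 8. With X ~ Binomial(8, 0.44), P(Y > 8) = P(X ≤ 2).
  k=0: C(8,0)·0.44^0·0.56^8 = 0.009672
  k=1: C(8,1)·0.44^1·0.56^7 = 0.060794
  k=2: C(8,2)·0.44^2·0.56^6 = 0.167183
P(X ≤ 2) = 0.237648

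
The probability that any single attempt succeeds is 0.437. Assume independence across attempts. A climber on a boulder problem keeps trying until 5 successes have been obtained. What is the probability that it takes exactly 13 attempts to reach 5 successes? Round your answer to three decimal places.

Y = trial on which the fifth success occurs; negative binomial, r=5, p=0.437.
P(Y=13) = C(12,4) · p^5 · (1−p)^8
= 495 · 0.015937 · 0.010094 = 0.07963

0.080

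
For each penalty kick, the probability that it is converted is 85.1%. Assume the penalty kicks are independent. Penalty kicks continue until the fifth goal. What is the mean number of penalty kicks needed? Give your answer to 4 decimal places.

Y = total penalty kicks until the fifth success; negative binomial with r=5, p=0.851.
E[Y] = r / p = 5 / 0.851 = 5.875441

5.8754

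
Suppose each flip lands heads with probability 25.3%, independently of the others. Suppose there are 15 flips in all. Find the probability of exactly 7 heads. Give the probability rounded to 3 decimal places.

X ~ Binomial(n=15, p=0.253).
P(X=7) = C(15,7) · p^7 · (1−p)^8
= 6435 · 6.635e-05 · 0.096954 = 0.04140

0.041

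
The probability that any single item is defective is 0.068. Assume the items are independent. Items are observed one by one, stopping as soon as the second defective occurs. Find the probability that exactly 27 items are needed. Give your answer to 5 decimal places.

0.02067

Y = trial on which the second success occurs; negative binomial, r=2, p=0.068.
P(Y=27) = C(26,1) · p^2 · (1−p)^25
= 26 · 0.004624 · 0.17195 = 0.0206723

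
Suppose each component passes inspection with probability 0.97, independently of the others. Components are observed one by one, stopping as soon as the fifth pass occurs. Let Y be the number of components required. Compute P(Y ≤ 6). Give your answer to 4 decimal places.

0.9875

Finishing within 6 components ⇔ at least 5 successes in the first 6. With X ~ Binomial(6, 0.97), P(Y ≤ 6) = 1 − P(X ≤ 4).
  k=0: C(6,0)·0.97^0·0.03^6 = 0.000000
  k=1: C(6,1)·0.97^1·0.03^5 = 0.000000
  k=2: C(6,2)·0.97^2·0.03^4 = 0.000011
  k=3: C(6,3)·0.97^3·0.03^3 = 0.000493
  k=4: C(6,4)·0.97^4·0.03^2 = 0.011951
1 − 0.012456 = 0.987544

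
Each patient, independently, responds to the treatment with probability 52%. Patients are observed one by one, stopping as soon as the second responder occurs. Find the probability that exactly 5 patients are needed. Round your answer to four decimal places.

0.1196

Y = trial on which the second success occurs; negative binomial, r=2, p=0.52.
P(Y=5) = C(4,1) · p^2 · (1−p)^3
= 4 · 0.2704 · 0.11059 = 0.119616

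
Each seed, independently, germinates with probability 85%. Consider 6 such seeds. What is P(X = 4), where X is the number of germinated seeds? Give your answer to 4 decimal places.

0.1762

X ~ Binomial(n=6, p=0.85).
P(X=4) = C(6,4) · p^4 · (1−p)^2
= 15 · 0.52201 · 0.0225 = 0.176177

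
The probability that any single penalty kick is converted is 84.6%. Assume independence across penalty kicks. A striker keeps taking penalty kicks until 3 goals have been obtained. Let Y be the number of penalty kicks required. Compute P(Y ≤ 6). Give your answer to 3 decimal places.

0.994

Finishing within 6 penalty kicks ⇔ at least 3 successes in the first 6. With X ~ Binomial(6, 0.846), P(Y ≤ 6) = 1 − P(X ≤ 2).
  k=0: C(6,0)·0.846^0·0.154^6 = 0.00001
  k=1: C(6,1)·0.846^1·0.154^5 = 0.00044
  k=2: C(6,2)·0.846^2·0.154^4 = 0.00604
1 − 0.00649 = 0.99351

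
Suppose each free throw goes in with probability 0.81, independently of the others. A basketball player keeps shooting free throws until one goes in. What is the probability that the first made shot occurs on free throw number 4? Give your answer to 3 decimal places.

0.006

Geometric (trials to first success), p = 0.81.
P(Y = 4) = (1−p)^3 · p = 0.006859 · 0.81 = 0.00556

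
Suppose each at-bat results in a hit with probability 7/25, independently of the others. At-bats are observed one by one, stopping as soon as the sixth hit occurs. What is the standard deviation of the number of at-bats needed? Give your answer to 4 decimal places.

Y = total at-bats until the sixth success; negative binomial with r=6, p=0.28.
SD(Y) = √[r(1−p)/p²] = √(55.102041) = 7.423075

7.4231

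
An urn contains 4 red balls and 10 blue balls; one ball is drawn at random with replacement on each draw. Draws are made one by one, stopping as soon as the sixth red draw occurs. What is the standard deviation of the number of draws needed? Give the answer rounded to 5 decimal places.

7.24569

Y = total draws until the sixth success; negative binomial with r=6, p=0.285714.
SD(Y) = √[r(1−p)/p²] = √(52.5000000) = 7.2456884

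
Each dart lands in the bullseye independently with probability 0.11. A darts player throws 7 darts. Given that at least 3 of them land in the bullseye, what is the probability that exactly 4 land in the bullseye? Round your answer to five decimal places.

0.10907

X ~ Binomial(7, 0.11). Want P(X=4 | X≥3) = P(X=4) / P(X≥3).
P(X=4) = C(7,4)·0.11^4·0.89^3 = 0.0036125
P(X≥3) = 1 − 0.4423133 − 0.3826756 − 0.1418910 = 0.0331201
Ratio = 0.0036125 / 0.0331201 = 0.1090730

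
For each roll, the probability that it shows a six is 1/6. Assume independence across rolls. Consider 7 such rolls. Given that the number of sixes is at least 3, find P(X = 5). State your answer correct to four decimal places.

0.0196

X ~ Binomial(7, 0.166667). Want P(X=5 | X≥3) = P(X=5) / P(X≥3).
P(X=5) = C(7,5)·0.166667^5·0.833333^2 = 0.001875
P(X≥3) = 1 − 0.279082 − 0.390714 − 0.234429 = 0.095775
Ratio = 0.001875 / 0.095775 = 0.019582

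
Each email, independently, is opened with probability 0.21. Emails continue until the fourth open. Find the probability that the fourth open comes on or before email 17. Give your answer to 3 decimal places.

0.493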